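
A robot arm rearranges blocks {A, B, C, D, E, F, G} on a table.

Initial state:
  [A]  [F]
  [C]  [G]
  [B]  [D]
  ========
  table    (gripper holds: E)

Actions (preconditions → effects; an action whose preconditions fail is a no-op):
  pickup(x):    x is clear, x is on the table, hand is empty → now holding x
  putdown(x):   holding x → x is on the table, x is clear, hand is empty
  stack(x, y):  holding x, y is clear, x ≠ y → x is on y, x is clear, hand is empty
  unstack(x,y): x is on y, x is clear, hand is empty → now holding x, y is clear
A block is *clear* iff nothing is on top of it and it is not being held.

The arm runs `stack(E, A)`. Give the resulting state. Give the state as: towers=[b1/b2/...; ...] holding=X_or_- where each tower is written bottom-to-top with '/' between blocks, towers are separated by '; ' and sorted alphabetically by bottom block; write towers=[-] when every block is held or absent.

towers=[B/C/A/E; D/G/F] holding=-

before: towers=[B/C/A; D/G/F] holding=E
pre[stack(E, A)]: holding(E) ok, clear(A) ok, E≠A ok
all met → apply stack(E, A)
after:  towers=[B/C/A/E; D/G/F] holding=-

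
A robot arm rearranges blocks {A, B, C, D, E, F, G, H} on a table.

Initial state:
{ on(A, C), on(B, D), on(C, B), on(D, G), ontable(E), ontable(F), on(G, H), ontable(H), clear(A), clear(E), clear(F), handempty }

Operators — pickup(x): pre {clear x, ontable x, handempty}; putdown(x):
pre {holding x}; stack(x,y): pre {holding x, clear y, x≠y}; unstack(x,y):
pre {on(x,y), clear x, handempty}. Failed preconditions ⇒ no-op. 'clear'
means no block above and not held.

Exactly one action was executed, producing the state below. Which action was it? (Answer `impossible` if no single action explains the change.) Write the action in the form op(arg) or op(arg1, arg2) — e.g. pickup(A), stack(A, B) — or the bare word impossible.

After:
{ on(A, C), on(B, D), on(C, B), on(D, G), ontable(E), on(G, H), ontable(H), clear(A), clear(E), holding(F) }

pickup(F)

target: towers=[E; H/G/D/B/C/A] holding=F
     unstack(A, C) → towers=[E; F; H/G/D/B/C] holding=A
         pickup(E) → towers=[F; H/G/D/B/C/A] holding=E
         pickup(F) → towers=[E; H/G/D/B/C/A] holding=F  ← match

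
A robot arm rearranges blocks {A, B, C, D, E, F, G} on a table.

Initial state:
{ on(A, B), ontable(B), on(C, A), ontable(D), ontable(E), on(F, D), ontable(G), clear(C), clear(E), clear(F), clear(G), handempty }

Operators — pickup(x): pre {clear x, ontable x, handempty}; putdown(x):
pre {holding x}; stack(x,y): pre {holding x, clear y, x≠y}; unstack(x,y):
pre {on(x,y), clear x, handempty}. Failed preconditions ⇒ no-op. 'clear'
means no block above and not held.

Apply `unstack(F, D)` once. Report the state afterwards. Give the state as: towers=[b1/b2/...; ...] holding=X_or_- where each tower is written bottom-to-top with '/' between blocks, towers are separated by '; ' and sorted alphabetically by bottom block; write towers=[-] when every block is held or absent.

towers=[B/A/C; D; E; G] holding=F

before: towers=[B/A/C; D/F; E; G] holding=-
pre[unstack(F, D)]: on(F,D) ok, clear(F) ok, handempty ok
all met → apply unstack(F, D)
after:  towers=[B/A/C; D; E; G] holding=F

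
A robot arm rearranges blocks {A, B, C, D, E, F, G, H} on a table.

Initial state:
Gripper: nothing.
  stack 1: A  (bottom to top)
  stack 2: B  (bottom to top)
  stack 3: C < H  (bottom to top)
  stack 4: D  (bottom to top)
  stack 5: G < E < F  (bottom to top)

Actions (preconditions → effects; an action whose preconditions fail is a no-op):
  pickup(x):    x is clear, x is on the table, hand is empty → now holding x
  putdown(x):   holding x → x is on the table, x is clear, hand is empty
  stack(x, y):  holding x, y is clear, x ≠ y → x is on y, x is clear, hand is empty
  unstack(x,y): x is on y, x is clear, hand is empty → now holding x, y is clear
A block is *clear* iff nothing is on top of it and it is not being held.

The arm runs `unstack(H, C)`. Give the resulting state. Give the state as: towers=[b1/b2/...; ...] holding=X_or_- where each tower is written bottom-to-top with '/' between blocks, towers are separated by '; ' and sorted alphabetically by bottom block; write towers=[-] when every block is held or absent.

towers=[A; B; C; D; G/E/F] holding=H

before: towers=[A; B; C/H; D; G/E/F] holding=-
pre[unstack(H, C)]: on(H,C) ✓, clear(H) ✓, handempty ✓
all met → apply unstack(H, C)
after:  towers=[A; B; C; D; G/E/F] holding=H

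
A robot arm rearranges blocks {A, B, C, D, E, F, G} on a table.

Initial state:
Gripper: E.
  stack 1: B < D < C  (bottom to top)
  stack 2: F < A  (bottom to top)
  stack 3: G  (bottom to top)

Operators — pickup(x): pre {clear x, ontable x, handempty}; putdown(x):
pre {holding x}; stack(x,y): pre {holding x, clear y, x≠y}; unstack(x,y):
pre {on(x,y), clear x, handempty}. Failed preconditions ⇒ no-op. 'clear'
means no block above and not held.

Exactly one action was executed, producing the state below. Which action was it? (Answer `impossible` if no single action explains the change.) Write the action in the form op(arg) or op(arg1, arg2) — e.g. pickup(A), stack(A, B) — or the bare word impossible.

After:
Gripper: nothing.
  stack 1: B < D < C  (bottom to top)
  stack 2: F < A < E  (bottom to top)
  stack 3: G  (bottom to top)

target: towers=[B/D/C; F/A/E; G] holding=-
        putdown(E) → towers=[B/D/C; E; F/A; G] holding=-
       stack(E, G) → towers=[B/D/C; F/A; G/E] holding=-
       stack(E, A) → towers=[B/D/C; F/A/E; G] holding=-  ← match
       stack(E, C) → towers=[B/D/C/E; F/A; G] holding=-

stack(E, A)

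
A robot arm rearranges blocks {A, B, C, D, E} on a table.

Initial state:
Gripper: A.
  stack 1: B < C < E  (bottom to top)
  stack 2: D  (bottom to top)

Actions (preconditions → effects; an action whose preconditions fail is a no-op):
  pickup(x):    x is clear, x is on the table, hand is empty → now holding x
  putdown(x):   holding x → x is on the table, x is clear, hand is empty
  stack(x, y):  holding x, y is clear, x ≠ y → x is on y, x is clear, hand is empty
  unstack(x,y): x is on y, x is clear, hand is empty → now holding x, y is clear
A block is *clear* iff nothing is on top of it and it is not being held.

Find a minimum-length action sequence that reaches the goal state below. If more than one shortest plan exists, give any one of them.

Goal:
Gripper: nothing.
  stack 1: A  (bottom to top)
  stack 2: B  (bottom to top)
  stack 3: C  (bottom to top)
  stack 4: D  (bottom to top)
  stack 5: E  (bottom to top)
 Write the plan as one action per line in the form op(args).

putdown(A)
unstack(E, C)
putdown(E)
unstack(C, B)
putdown(C)

step 1 (putdown(A)): towers=[A; B/C/E; D] holding=-
step 2 (unstack(E, C)): towers=[A; B/C; D] holding=E
step 3 (putdown(E)): towers=[A; B/C; D; E] holding=-
step 4 (unstack(C, B)): towers=[A; B; D; E] holding=C
step 5 (putdown(C)): towers=[A; B; C; D; E] holding=-
goal check: towers=[A; B; C; D; E] holding=- — reached (length 5, optimal by BFS)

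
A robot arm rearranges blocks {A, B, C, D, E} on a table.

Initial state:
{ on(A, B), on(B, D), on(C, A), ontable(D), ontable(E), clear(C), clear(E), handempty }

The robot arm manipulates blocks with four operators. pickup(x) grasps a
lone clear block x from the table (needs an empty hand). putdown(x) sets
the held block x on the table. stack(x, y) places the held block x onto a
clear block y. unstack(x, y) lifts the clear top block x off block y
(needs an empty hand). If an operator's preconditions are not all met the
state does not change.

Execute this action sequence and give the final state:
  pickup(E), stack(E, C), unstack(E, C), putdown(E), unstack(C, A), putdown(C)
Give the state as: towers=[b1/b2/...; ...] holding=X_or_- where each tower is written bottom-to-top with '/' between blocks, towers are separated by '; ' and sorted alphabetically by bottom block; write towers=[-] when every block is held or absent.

step 1 (pickup(E)): towers=[D/B/A/C] holding=E
step 2 (stack(E, C)): towers=[D/B/A/C/E] holding=-
step 3 (unstack(E, C)): towers=[D/B/A/C] holding=E
step 4 (putdown(E)): towers=[D/B/A/C; E] holding=-
step 5 (unstack(C, A)): towers=[D/B/A; E] holding=C
step 6 (putdown(C)): towers=[C; D/B/A; E] holding=-

towers=[C; D/B/A; E] holding=-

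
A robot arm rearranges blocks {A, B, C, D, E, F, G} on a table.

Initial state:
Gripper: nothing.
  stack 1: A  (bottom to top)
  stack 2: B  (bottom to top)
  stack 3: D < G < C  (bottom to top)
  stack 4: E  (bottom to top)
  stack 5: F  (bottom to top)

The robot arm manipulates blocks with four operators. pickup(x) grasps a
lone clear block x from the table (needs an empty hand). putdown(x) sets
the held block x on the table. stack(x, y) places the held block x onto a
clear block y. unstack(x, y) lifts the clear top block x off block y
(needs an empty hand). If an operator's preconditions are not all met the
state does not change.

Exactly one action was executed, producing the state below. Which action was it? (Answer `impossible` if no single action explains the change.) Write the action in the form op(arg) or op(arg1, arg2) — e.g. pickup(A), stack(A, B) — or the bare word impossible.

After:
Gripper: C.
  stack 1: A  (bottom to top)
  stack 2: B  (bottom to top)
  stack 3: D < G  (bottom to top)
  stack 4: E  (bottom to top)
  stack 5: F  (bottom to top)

target: towers=[A; B; D/G; E; F] holding=C
         pickup(B) → towers=[A; D/G/C; E; F] holding=B
         pickup(F) → towers=[A; B; D/G/C; E] holding=F
         pickup(A) → towers=[B; D/G/C; E; F] holding=A
         pickup(E) → towers=[A; B; D/G/C; F] holding=E
     unstack(C, G) → towers=[A; B; D/G; E; F] holding=C  ← match

unstack(C, G)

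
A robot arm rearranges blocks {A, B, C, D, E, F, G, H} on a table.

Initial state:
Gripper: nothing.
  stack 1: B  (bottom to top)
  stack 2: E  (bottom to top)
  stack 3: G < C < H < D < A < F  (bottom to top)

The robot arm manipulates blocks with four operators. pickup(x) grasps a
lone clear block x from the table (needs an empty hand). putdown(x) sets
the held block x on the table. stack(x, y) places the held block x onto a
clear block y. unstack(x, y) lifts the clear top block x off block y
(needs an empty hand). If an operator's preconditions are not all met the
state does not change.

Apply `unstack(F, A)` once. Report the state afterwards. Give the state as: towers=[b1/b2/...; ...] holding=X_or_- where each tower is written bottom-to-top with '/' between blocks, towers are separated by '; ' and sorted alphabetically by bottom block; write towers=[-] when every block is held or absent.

before: towers=[B; E; G/C/H/D/A/F] holding=-
pre[unstack(F, A)]: on(F,A) yes, clear(F) yes, handempty yes
all met → apply unstack(F, A)
after:  towers=[B; E; G/C/H/D/A] holding=F

towers=[B; E; G/C/H/D/A] holding=F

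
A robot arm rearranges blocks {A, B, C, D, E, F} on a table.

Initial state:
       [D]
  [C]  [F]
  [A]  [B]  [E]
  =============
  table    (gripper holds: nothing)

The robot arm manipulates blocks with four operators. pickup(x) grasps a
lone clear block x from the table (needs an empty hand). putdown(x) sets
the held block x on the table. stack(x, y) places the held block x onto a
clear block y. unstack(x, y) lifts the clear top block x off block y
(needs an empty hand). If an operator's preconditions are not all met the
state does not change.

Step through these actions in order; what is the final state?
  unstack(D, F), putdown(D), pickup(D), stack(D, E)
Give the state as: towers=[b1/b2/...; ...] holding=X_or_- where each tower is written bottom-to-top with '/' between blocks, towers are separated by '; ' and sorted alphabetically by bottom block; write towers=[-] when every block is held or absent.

towers=[A/C; B/F; E/D] holding=-

step 1 (unstack(D, F)): towers=[A/C; B/F; E] holding=D
step 2 (putdown(D)): towers=[A/C; B/F; D; E] holding=-
step 3 (pickup(D)): towers=[A/C; B/F; E] holding=D
step 4 (stack(D, E)): towers=[A/C; B/F; E/D] holding=-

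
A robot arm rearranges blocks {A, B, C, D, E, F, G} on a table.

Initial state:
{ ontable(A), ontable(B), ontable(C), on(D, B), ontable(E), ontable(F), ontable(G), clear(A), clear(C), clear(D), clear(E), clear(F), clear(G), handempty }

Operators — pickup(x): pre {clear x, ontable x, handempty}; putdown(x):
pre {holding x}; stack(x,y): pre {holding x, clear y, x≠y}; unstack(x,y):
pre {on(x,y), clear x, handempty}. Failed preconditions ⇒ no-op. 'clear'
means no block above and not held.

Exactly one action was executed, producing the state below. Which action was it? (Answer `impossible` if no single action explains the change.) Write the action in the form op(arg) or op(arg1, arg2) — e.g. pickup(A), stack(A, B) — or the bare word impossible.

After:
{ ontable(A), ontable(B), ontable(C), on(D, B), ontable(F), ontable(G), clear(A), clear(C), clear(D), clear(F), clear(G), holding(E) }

target: towers=[A; B/D; C; F; G] holding=E
         pickup(F) → towers=[A; B/D; C; E; G] holding=F
         pickup(G) → towers=[A; B/D; C; E; F] holding=G
     unstack(D, B) → towers=[A; B; C; E; F; G] holding=D
         pickup(A) → towers=[B/D; C; E; F; G] holding=A
         pickup(E) → towers=[A; B/D; C; F; G] holding=E  ← match
         pickup(C) → towers=[A; B/D; E; F; G] holding=C

pickup(E)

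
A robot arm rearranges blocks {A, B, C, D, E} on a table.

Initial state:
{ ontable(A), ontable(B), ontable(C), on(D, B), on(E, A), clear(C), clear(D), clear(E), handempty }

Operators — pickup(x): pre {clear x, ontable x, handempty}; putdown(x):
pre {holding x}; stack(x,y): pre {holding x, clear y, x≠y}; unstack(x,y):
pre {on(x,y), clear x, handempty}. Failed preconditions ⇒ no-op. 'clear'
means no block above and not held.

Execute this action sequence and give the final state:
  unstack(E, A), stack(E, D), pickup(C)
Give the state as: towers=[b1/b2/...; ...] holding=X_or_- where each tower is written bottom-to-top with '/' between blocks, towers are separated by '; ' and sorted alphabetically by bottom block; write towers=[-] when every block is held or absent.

step 1 (unstack(E, A)): towers=[A; B/D; C] holding=E
step 2 (stack(E, D)): towers=[A; B/D/E; C] holding=-
step 3 (pickup(C)): towers=[A; B/D/E] holding=C

towers=[A; B/D/E] holding=C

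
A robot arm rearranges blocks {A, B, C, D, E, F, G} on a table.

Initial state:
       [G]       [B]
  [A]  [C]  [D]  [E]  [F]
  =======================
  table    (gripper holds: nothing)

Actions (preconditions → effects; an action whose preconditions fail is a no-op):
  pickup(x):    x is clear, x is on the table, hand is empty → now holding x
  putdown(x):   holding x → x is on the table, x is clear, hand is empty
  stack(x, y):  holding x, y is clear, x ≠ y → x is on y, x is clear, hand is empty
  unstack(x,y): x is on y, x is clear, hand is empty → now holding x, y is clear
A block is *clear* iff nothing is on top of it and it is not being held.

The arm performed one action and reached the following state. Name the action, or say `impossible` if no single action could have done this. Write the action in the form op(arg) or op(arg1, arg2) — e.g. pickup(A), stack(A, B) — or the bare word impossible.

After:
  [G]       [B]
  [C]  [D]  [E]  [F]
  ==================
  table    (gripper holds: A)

target: towers=[C/G; D; E/B; F] holding=A
     unstack(B, E) → towers=[A; C/G; D; E; F] holding=B
         pickup(F) → towers=[A; C/G; D; E/B] holding=F
     unstack(G, C) → towers=[A; C; D; E/B; F] holding=G
         pickup(D) → towers=[A; C/G; E/B; F] holding=D
         pickup(A) → towers=[C/G; D; E/B; F] holding=A  ← match

pickup(A)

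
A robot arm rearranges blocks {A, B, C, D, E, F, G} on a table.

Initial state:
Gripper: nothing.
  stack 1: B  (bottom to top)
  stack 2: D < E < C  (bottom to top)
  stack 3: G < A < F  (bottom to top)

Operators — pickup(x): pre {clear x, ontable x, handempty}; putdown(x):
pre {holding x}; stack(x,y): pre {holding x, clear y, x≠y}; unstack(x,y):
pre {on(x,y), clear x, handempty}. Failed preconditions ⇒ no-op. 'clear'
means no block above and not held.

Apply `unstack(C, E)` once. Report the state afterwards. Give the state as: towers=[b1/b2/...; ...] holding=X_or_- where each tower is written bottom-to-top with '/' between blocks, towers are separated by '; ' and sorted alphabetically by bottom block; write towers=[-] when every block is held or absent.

towers=[B; D/E; G/A/F] holding=C

before: towers=[B; D/E/C; G/A/F] holding=-
pre[unstack(C, E)]: on(C,E) ok, clear(C) ok, handempty ok
all met → apply unstack(C, E)
after:  towers=[B; D/E; G/A/F] holding=C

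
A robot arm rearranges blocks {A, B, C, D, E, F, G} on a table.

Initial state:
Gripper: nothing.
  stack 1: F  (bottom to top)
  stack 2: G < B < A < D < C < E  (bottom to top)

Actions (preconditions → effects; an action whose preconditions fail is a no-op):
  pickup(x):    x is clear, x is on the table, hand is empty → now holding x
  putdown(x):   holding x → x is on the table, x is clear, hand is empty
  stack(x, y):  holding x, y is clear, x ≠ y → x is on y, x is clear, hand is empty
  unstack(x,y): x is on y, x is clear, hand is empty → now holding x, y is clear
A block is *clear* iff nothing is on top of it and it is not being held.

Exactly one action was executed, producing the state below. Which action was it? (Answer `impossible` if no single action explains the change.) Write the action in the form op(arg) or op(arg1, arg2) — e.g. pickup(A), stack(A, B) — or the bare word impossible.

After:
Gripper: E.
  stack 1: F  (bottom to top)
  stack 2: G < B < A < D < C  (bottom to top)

target: towers=[F; G/B/A/D/C] holding=E
         pickup(F) → towers=[G/B/A/D/C/E] holding=F
     unstack(E, C) → towers=[F; G/B/A/D/C] holding=E  ← match

unstack(E, C)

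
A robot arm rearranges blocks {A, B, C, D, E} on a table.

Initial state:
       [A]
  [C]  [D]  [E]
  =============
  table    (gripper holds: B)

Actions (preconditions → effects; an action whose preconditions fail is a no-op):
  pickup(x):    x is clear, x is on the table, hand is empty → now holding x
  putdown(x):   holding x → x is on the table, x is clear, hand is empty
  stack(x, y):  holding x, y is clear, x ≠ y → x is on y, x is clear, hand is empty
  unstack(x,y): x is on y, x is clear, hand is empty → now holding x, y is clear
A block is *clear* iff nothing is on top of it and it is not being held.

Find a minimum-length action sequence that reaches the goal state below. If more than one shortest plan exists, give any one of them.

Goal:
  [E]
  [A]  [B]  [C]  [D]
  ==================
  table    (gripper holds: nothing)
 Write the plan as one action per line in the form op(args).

step 1 (putdown(B)): towers=[B; C; D/A; E] holding=-
step 2 (unstack(A, D)): towers=[B; C; D; E] holding=A
step 3 (putdown(A)): towers=[A; B; C; D; E] holding=-
step 4 (pickup(E)): towers=[A; B; C; D] holding=E
step 5 (stack(E, A)): towers=[A/E; B; C; D] holding=-
goal check: towers=[A/E; B; C; D] holding=- — reached (length 5, optimal by BFS)

putdown(B)
unstack(A, D)
putdown(A)
pickup(E)
stack(E, A)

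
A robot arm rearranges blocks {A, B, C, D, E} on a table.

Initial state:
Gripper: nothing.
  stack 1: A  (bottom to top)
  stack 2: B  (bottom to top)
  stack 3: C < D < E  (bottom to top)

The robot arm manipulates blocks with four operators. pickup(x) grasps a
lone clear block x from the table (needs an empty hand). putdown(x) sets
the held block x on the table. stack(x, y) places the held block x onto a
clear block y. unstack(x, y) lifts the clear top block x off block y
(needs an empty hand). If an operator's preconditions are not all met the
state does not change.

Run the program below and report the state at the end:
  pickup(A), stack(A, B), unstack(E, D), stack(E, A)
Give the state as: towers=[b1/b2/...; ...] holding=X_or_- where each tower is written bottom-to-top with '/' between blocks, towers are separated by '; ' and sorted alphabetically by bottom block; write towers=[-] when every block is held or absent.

towers=[B/A/E; C/D] holding=-

step 1 (pickup(A)): towers=[B; C/D/E] holding=A
step 2 (stack(A, B)): towers=[B/A; C/D/E] holding=-
step 3 (unstack(E, D)): towers=[B/A; C/D] holding=E
step 4 (stack(E, A)): towers=[B/A/E; C/D] holding=-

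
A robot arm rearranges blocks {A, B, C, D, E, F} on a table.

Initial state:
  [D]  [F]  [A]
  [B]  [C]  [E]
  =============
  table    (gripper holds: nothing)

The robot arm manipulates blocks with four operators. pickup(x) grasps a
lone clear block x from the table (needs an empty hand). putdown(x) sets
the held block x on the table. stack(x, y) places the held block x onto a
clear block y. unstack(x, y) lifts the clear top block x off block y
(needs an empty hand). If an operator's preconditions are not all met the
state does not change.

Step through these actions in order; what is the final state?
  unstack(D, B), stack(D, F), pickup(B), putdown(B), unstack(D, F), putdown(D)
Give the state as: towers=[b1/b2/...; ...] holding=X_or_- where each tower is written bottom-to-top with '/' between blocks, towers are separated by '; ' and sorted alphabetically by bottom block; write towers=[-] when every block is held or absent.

step 1 (unstack(D, B)): towers=[B; C/F; E/A] holding=D
step 2 (stack(D, F)): towers=[B; C/F/D; E/A] holding=-
step 3 (pickup(B)): towers=[C/F/D; E/A] holding=B
step 4 (putdown(B)): towers=[B; C/F/D; E/A] holding=-
step 5 (unstack(D, F)): towers=[B; C/F; E/A] holding=D
step 6 (putdown(D)): towers=[B; C/F; D; E/A] holding=-

towers=[B; C/F; D; E/A] holding=-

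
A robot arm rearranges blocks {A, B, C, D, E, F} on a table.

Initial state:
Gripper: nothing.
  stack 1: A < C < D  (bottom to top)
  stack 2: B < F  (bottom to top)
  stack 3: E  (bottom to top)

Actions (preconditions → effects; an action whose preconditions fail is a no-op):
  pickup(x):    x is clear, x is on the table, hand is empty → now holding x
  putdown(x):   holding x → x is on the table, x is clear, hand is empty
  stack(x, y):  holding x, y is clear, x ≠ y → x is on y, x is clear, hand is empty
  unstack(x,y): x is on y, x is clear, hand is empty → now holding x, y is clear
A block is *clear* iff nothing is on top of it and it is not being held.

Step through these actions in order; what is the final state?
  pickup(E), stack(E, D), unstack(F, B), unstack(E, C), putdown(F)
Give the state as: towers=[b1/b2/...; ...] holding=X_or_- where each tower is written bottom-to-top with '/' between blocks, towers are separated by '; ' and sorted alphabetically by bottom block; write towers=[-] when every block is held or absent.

step 1 (pickup(E)): towers=[A/C/D; B/F] holding=E
step 2 (stack(E, D)): towers=[A/C/D/E; B/F] holding=-
step 3 (unstack(F, B)): towers=[A/C/D/E; B] holding=F
step 4 (unstack(E, C)) [no-op]: towers=[A/C/D/E; B] holding=F
step 5 (putdown(F)): towers=[A/C/D/E; B; F] holding=-

towers=[A/C/D/E; B; F] holding=-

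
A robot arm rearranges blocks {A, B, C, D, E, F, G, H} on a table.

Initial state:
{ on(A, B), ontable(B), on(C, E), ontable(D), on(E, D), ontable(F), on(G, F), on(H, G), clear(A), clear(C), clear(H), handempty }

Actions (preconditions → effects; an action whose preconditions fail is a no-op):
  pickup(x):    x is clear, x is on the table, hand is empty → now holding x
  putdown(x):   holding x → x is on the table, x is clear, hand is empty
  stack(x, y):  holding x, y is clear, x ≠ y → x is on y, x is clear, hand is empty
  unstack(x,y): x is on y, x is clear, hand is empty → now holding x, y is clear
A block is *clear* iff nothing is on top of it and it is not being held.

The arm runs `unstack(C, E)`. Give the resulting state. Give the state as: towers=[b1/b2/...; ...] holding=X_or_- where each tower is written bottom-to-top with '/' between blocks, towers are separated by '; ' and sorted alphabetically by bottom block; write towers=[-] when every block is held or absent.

before: towers=[B/A; D/E/C; F/G/H] holding=-
pre[unstack(C, E)]: on(C,E) ✓, clear(C) ✓, handempty ✓
all met → apply unstack(C, E)
after:  towers=[B/A; D/E; F/G/H] holding=C

towers=[B/A; D/E; F/G/H] holding=C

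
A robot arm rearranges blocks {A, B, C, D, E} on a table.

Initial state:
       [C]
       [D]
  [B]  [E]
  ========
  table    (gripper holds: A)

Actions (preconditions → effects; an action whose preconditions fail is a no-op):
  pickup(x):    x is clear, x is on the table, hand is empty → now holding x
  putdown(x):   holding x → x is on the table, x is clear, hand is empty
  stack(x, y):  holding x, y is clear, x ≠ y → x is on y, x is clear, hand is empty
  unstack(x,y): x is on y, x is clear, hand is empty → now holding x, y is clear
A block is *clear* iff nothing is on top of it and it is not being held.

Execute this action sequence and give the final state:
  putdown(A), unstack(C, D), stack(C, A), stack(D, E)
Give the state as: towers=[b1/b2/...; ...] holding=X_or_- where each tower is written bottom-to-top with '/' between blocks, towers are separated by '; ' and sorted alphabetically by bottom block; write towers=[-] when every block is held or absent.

towers=[A/C; B; E/D] holding=-

step 1 (putdown(A)): towers=[A; B; E/D/C] holding=-
step 2 (unstack(C, D)): towers=[A; B; E/D] holding=C
step 3 (stack(C, A)): towers=[A/C; B; E/D] holding=-
step 4 (stack(D, E)) [no-op]: towers=[A/C; B; E/D] holding=-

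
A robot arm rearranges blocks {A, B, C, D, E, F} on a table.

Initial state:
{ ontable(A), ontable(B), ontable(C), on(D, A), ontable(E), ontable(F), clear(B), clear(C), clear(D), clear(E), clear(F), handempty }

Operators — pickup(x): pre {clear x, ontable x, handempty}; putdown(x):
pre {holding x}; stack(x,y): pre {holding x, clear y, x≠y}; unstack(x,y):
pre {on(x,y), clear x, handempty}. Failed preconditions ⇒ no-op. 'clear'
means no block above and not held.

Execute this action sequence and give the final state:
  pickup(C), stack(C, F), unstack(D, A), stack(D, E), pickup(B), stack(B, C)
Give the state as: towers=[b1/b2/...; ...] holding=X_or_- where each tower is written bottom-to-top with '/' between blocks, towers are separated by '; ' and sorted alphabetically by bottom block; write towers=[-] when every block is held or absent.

towers=[A; E/D; F/C/B] holding=-

step 1 (pickup(C)): towers=[A/D; B; E; F] holding=C
step 2 (stack(C, F)): towers=[A/D; B; E; F/C] holding=-
step 3 (unstack(D, A)): towers=[A; B; E; F/C] holding=D
step 4 (stack(D, E)): towers=[A; B; E/D; F/C] holding=-
step 5 (pickup(B)): towers=[A; E/D; F/C] holding=B
step 6 (stack(B, C)): towers=[A; E/D; F/C/B] holding=-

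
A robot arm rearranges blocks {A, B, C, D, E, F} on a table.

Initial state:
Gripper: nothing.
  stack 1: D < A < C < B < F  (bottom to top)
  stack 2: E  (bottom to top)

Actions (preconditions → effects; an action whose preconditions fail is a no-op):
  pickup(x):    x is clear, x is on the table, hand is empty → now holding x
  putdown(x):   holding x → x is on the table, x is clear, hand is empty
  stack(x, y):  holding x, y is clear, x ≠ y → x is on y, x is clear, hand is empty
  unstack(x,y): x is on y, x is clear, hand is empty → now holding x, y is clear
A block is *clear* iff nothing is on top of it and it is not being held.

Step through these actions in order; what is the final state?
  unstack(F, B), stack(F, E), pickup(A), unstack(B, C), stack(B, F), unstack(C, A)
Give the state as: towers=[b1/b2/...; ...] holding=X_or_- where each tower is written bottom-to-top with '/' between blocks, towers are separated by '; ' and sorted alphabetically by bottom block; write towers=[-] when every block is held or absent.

towers=[D/A; E/F/B] holding=C

step 1 (unstack(F, B)): towers=[D/A/C/B; E] holding=F
step 2 (stack(F, E)): towers=[D/A/C/B; E/F] holding=-
step 3 (pickup(A)) [no-op]: towers=[D/A/C/B; E/F] holding=-
step 4 (unstack(B, C)): towers=[D/A/C; E/F] holding=B
step 5 (stack(B, F)): towers=[D/A/C; E/F/B] holding=-
step 6 (unstack(C, A)): towers=[D/A; E/F/B] holding=C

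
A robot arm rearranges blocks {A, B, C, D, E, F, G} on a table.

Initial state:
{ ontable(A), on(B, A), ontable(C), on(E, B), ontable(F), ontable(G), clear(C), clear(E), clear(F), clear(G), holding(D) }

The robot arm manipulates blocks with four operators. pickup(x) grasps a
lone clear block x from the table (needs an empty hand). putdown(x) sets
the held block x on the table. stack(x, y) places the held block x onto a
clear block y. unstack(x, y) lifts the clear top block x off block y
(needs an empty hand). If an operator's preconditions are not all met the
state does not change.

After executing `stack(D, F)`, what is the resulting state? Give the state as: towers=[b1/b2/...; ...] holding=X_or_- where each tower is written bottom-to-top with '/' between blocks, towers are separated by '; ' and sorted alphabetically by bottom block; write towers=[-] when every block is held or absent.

before: towers=[A/B/E; C; F; G] holding=D
pre[stack(D, F)]: holding(D) yes, clear(F) yes, D≠F yes
all met → apply stack(D, F)
after:  towers=[A/B/E; C; F/D; G] holding=-

towers=[A/B/E; C; F/D; G] holding=-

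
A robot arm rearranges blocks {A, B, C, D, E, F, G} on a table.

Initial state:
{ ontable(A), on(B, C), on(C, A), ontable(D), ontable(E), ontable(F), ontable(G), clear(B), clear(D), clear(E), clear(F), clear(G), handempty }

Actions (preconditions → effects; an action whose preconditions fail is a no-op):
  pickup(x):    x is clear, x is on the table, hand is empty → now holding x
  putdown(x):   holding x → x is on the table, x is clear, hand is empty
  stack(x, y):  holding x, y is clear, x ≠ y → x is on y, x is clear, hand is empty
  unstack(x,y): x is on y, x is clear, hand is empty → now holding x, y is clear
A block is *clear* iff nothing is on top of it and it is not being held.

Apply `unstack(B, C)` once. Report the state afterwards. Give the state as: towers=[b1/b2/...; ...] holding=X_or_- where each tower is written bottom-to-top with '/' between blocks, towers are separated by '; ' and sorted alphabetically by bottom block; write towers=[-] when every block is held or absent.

towers=[A/C; D; E; F; G] holding=B

before: towers=[A/C/B; D; E; F; G] holding=-
pre[unstack(B, C)]: on(B,C) ✓, clear(B) ✓, handempty ✓
all met → apply unstack(B, C)
after:  towers=[A/C; D; E; F; G] holding=B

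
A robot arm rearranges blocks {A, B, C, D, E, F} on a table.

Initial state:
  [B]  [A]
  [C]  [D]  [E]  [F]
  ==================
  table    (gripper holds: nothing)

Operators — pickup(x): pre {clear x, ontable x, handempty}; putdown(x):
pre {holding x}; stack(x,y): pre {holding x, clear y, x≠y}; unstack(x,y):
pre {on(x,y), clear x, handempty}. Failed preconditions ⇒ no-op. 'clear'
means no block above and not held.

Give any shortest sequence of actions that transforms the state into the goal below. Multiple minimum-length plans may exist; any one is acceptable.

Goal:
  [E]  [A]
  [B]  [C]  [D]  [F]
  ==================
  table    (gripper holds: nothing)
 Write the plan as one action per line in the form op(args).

step 1 (unstack(B, C)): towers=[C; D/A; E; F] holding=B
step 2 (putdown(B)): towers=[B; C; D/A; E; F] holding=-
step 3 (unstack(A, D)): towers=[B; C; D; E; F] holding=A
step 4 (stack(A, C)): towers=[B; C/A; D; E; F] holding=-
step 5 (pickup(E)): towers=[B; C/A; D; F] holding=E
step 6 (stack(E, B)): towers=[B/E; C/A; D; F] holding=-
goal check: towers=[B/E; C/A; D; F] holding=- — reached (length 6, optimal by BFS)

unstack(B, C)
putdown(B)
unstack(A, D)
stack(A, C)
pickup(E)
stack(E, B)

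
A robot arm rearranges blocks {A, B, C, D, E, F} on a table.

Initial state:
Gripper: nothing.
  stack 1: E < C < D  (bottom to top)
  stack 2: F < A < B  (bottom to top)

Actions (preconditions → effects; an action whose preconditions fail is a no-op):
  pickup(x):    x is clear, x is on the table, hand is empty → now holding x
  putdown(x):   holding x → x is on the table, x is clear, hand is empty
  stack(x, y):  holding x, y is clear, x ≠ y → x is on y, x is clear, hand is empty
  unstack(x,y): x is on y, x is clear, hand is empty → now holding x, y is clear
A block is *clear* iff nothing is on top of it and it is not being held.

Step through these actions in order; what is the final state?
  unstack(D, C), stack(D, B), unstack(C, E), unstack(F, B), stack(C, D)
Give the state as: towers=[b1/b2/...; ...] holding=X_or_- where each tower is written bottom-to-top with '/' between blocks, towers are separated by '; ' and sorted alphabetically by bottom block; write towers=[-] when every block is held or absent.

step 1 (unstack(D, C)): towers=[E/C; F/A/B] holding=D
step 2 (stack(D, B)): towers=[E/C; F/A/B/D] holding=-
step 3 (unstack(C, E)): towers=[E; F/A/B/D] holding=C
step 4 (unstack(F, B)) [no-op]: towers=[E; F/A/B/D] holding=C
step 5 (stack(C, D)): towers=[E; F/A/B/D/C] holding=-

towers=[E; F/A/B/D/C] holding=-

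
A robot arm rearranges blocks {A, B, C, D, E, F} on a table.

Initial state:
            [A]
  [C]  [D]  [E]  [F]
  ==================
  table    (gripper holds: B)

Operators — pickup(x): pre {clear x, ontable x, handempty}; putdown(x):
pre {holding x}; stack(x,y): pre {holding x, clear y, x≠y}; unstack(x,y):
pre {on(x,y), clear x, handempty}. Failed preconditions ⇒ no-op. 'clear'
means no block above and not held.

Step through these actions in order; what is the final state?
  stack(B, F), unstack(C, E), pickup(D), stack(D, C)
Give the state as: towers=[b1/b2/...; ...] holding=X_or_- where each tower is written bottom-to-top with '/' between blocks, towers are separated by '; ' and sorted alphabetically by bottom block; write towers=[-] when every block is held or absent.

step 1 (stack(B, F)): towers=[C; D; E/A; F/B] holding=-
step 2 (unstack(C, E)) [no-op]: towers=[C; D; E/A; F/B] holding=-
step 3 (pickup(D)): towers=[C; E/A; F/B] holding=D
step 4 (stack(D, C)): towers=[C/D; E/A; F/B] holding=-

towers=[C/D; E/A; F/B] holding=-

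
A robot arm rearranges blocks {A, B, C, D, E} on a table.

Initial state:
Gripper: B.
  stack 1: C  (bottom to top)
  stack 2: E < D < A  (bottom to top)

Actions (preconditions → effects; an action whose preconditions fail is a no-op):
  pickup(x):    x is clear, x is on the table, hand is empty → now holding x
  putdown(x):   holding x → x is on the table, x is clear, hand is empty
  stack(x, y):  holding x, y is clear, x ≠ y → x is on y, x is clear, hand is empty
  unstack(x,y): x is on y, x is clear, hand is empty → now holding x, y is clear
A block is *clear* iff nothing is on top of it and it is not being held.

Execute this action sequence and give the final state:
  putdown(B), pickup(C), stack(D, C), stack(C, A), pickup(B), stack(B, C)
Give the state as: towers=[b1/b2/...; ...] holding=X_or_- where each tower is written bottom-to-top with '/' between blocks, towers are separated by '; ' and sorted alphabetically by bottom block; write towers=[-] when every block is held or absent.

step 1 (putdown(B)): towers=[B; C; E/D/A] holding=-
step 2 (pickup(C)): towers=[B; E/D/A] holding=C
step 3 (stack(D, C)) [no-op]: towers=[B; E/D/A] holding=C
step 4 (stack(C, A)): towers=[B; E/D/A/C] holding=-
step 5 (pickup(B)): towers=[E/D/A/C] holding=B
step 6 (stack(B, C)): towers=[E/D/A/C/B] holding=-

towers=[E/D/A/C/B] holding=-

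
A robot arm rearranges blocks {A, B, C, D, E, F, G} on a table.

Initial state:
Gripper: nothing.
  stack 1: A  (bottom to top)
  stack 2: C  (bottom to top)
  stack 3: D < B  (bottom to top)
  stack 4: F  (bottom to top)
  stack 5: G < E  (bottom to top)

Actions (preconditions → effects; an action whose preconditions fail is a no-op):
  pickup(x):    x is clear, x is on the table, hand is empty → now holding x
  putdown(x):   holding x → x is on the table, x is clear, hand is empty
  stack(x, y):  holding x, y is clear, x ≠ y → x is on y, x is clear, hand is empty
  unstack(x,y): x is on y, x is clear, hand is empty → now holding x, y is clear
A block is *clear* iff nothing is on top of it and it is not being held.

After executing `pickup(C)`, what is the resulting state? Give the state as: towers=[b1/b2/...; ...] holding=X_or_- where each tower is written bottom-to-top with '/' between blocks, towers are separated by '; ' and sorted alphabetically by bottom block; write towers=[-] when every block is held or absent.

towers=[A; D/B; F; G/E] holding=C

before: towers=[A; C; D/B; F; G/E] holding=-
pre[pickup(C)]: clear(C) ok, ontable(C) ok, handempty ok
all met → apply pickup(C)
after:  towers=[A; D/B; F; G/E] holding=C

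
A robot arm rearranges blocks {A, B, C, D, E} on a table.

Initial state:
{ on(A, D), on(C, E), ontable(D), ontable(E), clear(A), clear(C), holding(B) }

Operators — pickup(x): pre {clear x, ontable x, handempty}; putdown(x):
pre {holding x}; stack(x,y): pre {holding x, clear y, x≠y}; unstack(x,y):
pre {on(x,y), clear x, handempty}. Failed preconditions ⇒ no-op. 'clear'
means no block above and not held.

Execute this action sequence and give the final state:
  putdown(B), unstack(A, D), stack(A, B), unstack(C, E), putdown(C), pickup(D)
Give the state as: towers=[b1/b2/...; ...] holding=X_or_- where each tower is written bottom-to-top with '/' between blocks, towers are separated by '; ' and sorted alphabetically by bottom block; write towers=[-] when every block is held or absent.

towers=[B/A; C; E] holding=D

step 1 (putdown(B)): towers=[B; D/A; E/C] holding=-
step 2 (unstack(A, D)): towers=[B; D; E/C] holding=A
step 3 (stack(A, B)): towers=[B/A; D; E/C] holding=-
step 4 (unstack(C, E)): towers=[B/A; D; E] holding=C
step 5 (putdown(C)): towers=[B/A; C; D; E] holding=-
step 6 (pickup(D)): towers=[B/A; C; E] holding=D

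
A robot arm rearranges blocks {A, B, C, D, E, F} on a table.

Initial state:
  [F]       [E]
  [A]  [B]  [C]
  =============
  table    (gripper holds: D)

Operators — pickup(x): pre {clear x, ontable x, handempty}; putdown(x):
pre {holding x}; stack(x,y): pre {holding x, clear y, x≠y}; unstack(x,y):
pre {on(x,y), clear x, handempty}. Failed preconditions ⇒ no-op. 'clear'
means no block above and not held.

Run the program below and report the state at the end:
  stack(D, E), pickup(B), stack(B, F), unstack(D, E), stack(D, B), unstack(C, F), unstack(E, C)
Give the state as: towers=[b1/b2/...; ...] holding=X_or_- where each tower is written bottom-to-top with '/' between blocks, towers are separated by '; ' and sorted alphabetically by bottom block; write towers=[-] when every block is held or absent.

towers=[A/F/B/D; C] holding=E

step 1 (stack(D, E)): towers=[A/F; B; C/E/D] holding=-
step 2 (pickup(B)): towers=[A/F; C/E/D] holding=B
step 3 (stack(B, F)): towers=[A/F/B; C/E/D] holding=-
step 4 (unstack(D, E)): towers=[A/F/B; C/E] holding=D
step 5 (stack(D, B)): towers=[A/F/B/D; C/E] holding=-
step 6 (unstack(C, F)) [no-op]: towers=[A/F/B/D; C/E] holding=-
step 7 (unstack(E, C)): towers=[A/F/B/D; C] holding=E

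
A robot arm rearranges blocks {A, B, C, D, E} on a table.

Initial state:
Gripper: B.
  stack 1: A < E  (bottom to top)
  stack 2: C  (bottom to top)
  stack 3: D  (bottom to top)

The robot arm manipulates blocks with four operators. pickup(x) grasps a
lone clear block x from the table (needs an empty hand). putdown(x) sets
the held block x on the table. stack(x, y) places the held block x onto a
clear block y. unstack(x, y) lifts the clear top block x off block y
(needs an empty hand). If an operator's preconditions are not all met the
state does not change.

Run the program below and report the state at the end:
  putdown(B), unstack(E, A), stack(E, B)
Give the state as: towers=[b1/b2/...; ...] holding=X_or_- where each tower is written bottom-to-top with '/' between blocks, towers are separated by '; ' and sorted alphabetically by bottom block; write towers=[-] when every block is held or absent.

step 1 (putdown(B)): towers=[A/E; B; C; D] holding=-
step 2 (unstack(E, A)): towers=[A; B; C; D] holding=E
step 3 (stack(E, B)): towers=[A; B/E; C; D] holding=-

towers=[A; B/E; C; D] holding=-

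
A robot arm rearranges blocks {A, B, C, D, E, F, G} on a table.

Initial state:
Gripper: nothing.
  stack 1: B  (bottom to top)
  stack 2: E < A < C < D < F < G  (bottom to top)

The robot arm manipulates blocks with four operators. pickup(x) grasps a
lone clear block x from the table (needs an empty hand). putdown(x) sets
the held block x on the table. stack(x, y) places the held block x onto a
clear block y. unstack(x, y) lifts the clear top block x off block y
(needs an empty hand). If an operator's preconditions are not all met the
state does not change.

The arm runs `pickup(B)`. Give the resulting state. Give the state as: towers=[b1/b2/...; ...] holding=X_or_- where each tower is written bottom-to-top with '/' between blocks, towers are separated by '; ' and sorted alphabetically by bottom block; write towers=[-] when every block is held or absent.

before: towers=[B; E/A/C/D/F/G] holding=-
pre[pickup(B)]: clear(B) ok, ontable(B) ok, handempty ok
all met → apply pickup(B)
after:  towers=[E/A/C/D/F/G] holding=B

towers=[E/A/C/D/F/G] holding=B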